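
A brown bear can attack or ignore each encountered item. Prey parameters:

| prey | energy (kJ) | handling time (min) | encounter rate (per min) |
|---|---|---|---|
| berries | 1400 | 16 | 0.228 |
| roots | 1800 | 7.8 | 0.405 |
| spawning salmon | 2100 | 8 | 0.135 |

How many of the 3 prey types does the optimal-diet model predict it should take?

2

Profitabilities (E/h, kJ/min): spawning salmon 262, roots 231, berries 87.5. Add prey in this order while the next type's profitability exceeds the intake rate on those already taken.
Rate on top 1: 136.3. roots: 231 > 136.3 → include.
Rate on top 2: 193.3. berries: 87.5 < 193.3 → exclude; stop.
Optimal diet: spawning salmon, roots — 2 of 3 types.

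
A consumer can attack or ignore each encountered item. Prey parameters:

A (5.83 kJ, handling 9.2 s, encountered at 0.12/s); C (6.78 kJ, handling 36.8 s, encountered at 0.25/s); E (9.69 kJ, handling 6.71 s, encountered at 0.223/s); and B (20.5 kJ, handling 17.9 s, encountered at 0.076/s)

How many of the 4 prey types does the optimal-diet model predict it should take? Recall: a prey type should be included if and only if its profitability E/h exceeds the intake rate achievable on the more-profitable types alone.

2

Profitabilities (E/h, kJ/s): E 1.44, B 1.15, A 0.634, C 0.184. Add prey in this order while the next type's profitability exceeds the intake rate on those already taken.
Rate on top 1: 0.8656. B: 1.15 > 0.8656 → include.
Rate on top 2: 0.9643. A: 0.634 < 0.9643 → exclude; stop.
Optimal diet: E, B — 2 of 4 types.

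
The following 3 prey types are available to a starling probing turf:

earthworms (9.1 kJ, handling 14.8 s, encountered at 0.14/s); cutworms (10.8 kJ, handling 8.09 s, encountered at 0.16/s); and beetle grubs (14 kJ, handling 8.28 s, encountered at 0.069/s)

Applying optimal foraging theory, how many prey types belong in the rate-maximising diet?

2

E/h in descending order: beetle grubs 1.69, cutworms 1.33, earthworms 0.615 kJ/s. The optimal diet is the largest prefix of this list for which every included type satisfies E_i/h_i > R on the types above it.
Rate on top 1: 0.6148. cutworms: 1.33 > 0.6148 → include.
Rate on top 2: 0.9401. earthworms: 0.615 < 0.9401 → exclude; stop.
Optimal diet: beetle grubs, cutworms — 2 of 3 types.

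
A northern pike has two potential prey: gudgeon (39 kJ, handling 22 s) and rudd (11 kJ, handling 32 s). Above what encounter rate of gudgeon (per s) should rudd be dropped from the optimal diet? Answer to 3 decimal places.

At the threshold, the rate on gudgeon alone equals the profitability of rudd: λ·39/(1 + λ·22) = 11/32 = 0.3438.
Rearranging, λ(39 − 0.3438×22) = 0.3438, so λ = 0.3438/31.44 = 0.01093 per s.

0.011 per s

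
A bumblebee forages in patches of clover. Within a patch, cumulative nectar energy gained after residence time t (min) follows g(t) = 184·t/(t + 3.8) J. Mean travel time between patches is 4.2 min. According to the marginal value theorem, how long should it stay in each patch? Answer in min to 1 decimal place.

4.0 min

By the marginal value theorem, leave when the instantaneous gain rate g'(t) equals the habitat-wide average g(t)/(T + t).
g'(t) = 184·3.8/(t + 3.8)². Setting 184·3.8/(t+3.8)² = 184t/[(t+3.8)(4.2+t)] gives 3.8(4.2+t) = t(t+3.8), so t² = 3.8×4.2 = 15.96.
t* = √15.96 = 3.995 min.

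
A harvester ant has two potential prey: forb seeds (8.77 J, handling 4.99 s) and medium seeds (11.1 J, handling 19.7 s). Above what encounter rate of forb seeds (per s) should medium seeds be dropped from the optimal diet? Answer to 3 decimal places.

0.095 per s

Drop medium seeds once their profitability E₂/h₂ falls below the rate achievable on forb seeds alone: E₂/h₂ = λE₁/(1 + λh₁).
Solve for λ: λE₁h₂ = E₂(1 + λh₁) → λ(E₁h₂ − E₂h₁) = E₂ → λ = E₂/(E₁h₂ − E₂h₁).
λ = 11.1/(8.77×19.7 − 11.1×4.99) = 11.1/117.4 = 0.09456 per s.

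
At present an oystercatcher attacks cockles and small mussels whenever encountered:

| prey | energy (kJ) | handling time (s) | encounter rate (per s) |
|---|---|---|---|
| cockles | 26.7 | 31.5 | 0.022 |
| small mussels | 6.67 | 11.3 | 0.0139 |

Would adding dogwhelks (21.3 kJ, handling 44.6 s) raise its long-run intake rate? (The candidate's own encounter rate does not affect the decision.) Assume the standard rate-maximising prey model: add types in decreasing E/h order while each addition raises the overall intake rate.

Yes

Intake rate on the current diet: R = (0.022×26.7 + 0.0139×6.67) / (1 + 0.022×31.5 + 0.0139×11.3) = 0.6801/1.85 = 0.3676 kJ/s.
Profitability of dogwhelks: 21.3/44.6 = 0.4776 kJ/s.
0.4776 > 0.3676, so adding dogwhelks raises the average — include it.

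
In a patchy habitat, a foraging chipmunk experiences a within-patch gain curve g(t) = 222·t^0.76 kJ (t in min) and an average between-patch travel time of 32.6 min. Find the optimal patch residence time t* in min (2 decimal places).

By the marginal value theorem, leave when the instantaneous gain rate g'(t) equals the habitat-wide average g(t)/(T + t).
g'(t) = 0.76·222·t^-0.24. Setting 0.76·222·t^-0.24 = 222·t^0.76/(32.6+t) gives 0.76(32.6+t) = t, so 0.24·t = 0.76×32.6.
t* = 0.76×32.6/0.24 = 103.2 min.

103.23 min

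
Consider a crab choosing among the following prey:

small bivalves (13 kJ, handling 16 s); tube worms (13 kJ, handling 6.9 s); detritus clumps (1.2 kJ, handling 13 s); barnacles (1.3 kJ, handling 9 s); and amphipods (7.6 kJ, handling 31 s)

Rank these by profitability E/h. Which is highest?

tube worms

Profitability E/h (kJ/s): small bivalves = 13/16 = 0.812, tube worms = 13/6.9 = 1.88, detritus clumps = 1.2/13 = 0.0923, barnacles = 1.3/9 = 0.144, amphipods = 7.6/31 = 0.245.
Ranked: tube worms > small bivalves > amphipods > barnacles > detritus clumps.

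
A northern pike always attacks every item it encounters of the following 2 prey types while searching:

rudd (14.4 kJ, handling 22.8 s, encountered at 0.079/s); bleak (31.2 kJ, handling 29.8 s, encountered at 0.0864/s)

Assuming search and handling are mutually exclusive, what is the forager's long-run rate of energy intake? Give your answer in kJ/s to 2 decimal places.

R = (0.079×14.4 + 0.0864×31.2) / (1 + 0.079×22.8 + 0.0864×29.8) = 3.833/5.376 = 0.713 kJ/s.

0.71 kJ/s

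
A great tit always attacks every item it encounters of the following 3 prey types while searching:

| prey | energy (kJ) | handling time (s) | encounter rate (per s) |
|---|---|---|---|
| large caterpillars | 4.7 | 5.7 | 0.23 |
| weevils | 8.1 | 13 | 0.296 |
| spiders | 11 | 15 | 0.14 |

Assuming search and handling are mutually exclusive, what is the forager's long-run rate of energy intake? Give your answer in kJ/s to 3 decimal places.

Energy encountered per unit search time: 0.23×4.7 + 0.296×8.1 + 0.14×11 = 5.019 kJ/s.
Handling time per unit search time: 0.23×5.7 + 0.296×13 + 0.14×15 = 7.259.
Rate = 5.019/(1 + 7.259) = 0.6077 kJ/s.

0.608 kJ/s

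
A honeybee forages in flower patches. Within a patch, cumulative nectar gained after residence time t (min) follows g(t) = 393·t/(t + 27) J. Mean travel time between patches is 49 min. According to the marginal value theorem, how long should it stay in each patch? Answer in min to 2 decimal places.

36.37 min

By the marginal value theorem, leave when the instantaneous gain rate g'(t) equals the habitat-wide average g(t)/(T + t).
g'(t) = 393·27/(t + 27)². Setting 393·27/(t+27)² = 393t/[(t+27)(49+t)] gives 27(49+t) = t(t+27), so t² = 27×49 = 1323.
t* = √1323 = 36.37 min.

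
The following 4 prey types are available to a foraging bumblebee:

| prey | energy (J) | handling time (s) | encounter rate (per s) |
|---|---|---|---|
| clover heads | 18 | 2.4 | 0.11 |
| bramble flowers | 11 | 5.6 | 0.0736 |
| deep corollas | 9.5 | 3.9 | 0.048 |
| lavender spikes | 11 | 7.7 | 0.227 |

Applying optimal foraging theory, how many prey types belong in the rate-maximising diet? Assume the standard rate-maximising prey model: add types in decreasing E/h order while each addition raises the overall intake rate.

3

Rank by E/h (J/s): clover heads 7.5, deep corollas 2.44, bramble flowers 1.96, lavender spikes 1.43. Include each in turn until the next type's E/h falls below the running intake rate.
Rate on top 1: 1.566. deep corollas: 2.44 > 1.566 → include.
Rate on top 2: 1.679. bramble flowers: 1.96 > 1.679 → include.
Rate on top 3: 1.742. lavender spikes: 1.43 < 1.742 → exclude; stop.
Optimal diet: clover heads, deep corollas, bramble flowers — 3 of 4 types.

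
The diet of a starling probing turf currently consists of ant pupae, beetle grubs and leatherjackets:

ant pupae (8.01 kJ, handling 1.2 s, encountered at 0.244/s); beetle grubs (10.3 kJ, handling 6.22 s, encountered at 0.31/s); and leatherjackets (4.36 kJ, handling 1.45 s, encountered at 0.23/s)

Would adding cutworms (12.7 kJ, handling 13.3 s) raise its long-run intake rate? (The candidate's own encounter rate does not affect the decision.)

No

Current rate: (0.244×8.01 + 0.31×10.3 + 0.23×4.36)/(1 + 0.244×1.2 + 0.31×6.22 + 0.23×1.45) = 1.73 kJ/s.
Profitability of cutworms: 12.7/13.3 = 0.9549 kJ/s.
0.9549 < 1.73, so adding cutworms would lower the average — exclude it.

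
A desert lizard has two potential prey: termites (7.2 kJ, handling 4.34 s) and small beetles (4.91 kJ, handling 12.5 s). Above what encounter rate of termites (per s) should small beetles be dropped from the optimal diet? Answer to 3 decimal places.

At the threshold, the rate on termites alone equals the profitability of small beetles: λ·7.2/(1 + λ·4.34) = 4.91/12.5 = 0.3928.
Rearranging, λ(7.2 − 0.3928×4.34) = 0.3928, so λ = 0.3928/5.495 = 0.07148 per s.

0.071 per s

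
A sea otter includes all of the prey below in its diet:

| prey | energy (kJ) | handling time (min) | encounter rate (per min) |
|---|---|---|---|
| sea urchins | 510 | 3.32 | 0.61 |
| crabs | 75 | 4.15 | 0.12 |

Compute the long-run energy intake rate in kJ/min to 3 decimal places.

R = Σλ_iE_i / (1 + Σλ_ih_i)
Numerator: 0.61×510 + 0.12×75 = 320.1
Denominator: 1 + 0.61×3.32 + 0.12×4.15 = 3.523
R = 320.1/3.523 = 90.85 kJ/min

90.855 kJ/min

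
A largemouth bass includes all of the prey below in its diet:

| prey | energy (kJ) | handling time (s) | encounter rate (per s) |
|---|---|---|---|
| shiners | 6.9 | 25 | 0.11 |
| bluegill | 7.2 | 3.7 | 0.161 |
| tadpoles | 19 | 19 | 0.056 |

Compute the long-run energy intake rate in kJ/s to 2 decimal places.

0.55 kJ/s

R = Σλ_iE_i / (1 + Σλ_ih_i)
Numerator: 0.11×6.9 + 0.161×7.2 + 0.056×19 = 2.982
Denominator: 1 + 0.11×25 + 0.161×3.7 + 0.056×19 = 5.41
R = 2.982/5.41 = 0.5513 kJ/s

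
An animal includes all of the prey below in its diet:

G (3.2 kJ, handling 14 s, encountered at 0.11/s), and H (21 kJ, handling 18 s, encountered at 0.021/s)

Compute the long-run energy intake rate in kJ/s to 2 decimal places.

0.27 kJ/s

R = Σλ_iE_i / (1 + Σλ_ih_i)
Numerator: 0.11×3.2 + 0.021×21 = 0.793
Denominator: 1 + 0.11×14 + 0.021×18 = 2.918
R = 0.793/2.918 = 0.2718 kJ/s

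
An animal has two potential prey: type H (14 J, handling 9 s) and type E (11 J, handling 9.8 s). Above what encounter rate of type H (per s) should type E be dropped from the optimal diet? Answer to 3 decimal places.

At the threshold, the rate on type H alone equals the profitability of type E: λ·14/(1 + λ·9) = 11/9.8 = 1.122.
Rearranging, λ(14 − 1.122×9) = 1.122, so λ = 1.122/3.898 = 0.288 per s.

0.288 per s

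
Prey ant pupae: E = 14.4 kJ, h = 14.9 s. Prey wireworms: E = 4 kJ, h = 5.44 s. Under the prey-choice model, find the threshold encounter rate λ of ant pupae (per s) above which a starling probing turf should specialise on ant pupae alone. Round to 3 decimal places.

Drop wireworms once their profitability E₂/h₂ falls below the rate achievable on ant pupae alone: E₂/h₂ = λE₁/(1 + λh₁).
Solve for λ: λE₁h₂ = E₂(1 + λh₁) → λ(E₁h₂ − E₂h₁) = E₂ → λ = E₂/(E₁h₂ − E₂h₁).
λ = 4/(14.4×5.44 − 4×14.9) = 4/18.74 = 0.2135 per s.

0.213 per s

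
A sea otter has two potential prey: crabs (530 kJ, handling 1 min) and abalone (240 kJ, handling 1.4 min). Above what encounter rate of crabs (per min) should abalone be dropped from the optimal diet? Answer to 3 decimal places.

The zero-one rule: include abalone iff E₂/h₂ > λE₁/(1+λh₁). Equality gives the switch point.
λE₁h₂ = E₂ + λE₂h₁ ⇒ λ = E₂/(E₁h₂ − E₂h₁) = 240/(742 − 240) = 0.4781 per min.

0.478 per min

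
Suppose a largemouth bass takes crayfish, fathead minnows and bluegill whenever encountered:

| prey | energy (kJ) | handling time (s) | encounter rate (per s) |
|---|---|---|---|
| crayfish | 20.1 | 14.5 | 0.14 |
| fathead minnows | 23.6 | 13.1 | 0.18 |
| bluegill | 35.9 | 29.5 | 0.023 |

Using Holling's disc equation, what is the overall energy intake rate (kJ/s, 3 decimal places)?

Energy encountered per unit search time: 0.14×20.1 + 0.18×23.6 + 0.023×35.9 = 7.888 kJ/s.
Handling time per unit search time: 0.14×14.5 + 0.18×13.1 + 0.023×29.5 = 5.066.
Rate = 7.888/(1 + 5.066) = 1.3 kJ/s.

1.300 kJ/s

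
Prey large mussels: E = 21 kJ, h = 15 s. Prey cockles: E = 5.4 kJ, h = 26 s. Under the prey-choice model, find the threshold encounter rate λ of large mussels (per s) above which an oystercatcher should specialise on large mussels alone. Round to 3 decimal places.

Drop cockles once their profitability E₂/h₂ falls below the rate achievable on large mussels alone: E₂/h₂ = λE₁/(1 + λh₁).
Solve for λ: λE₁h₂ = E₂(1 + λh₁) → λ(E₁h₂ − E₂h₁) = E₂ → λ = E₂/(E₁h₂ − E₂h₁).
λ = 5.4/(21×26 − 5.4×15) = 5.4/465 = 0.01161 per s.

0.012 per s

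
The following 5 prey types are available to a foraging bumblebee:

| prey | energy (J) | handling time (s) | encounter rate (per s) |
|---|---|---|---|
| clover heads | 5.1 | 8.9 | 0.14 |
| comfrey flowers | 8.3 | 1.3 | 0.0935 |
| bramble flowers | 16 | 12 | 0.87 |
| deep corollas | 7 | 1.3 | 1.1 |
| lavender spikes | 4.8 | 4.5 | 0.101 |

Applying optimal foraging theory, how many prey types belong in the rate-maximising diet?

2

Profitabilities (E/h, J/s): comfrey flowers 6.38, deep corollas 5.38, bramble flowers 1.33, lavender spikes 1.07, clover heads 0.573. Add prey in this order while the next type's profitability exceeds the intake rate on those already taken.
Rate on top 1: 0.6919. deep corollas: 5.38 > 0.6919 → include.
Rate on top 2: 3.322. bramble flowers: 1.33 < 3.322 → exclude; stop.
Optimal diet: comfrey flowers, deep corollas — 2 of 5 types.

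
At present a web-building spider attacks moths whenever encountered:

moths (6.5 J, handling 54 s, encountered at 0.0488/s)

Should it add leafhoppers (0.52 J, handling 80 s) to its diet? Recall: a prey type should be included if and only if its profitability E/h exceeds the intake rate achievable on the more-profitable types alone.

On moths alone, R = ΣλE/(1+Σλh) = 0.3172/3.635 = 0.08726 J/s.
Profitability of leafhoppers: 0.52/80 = 0.0065 J/s.
Since 0.0065 < R, time spent handling leafhoppers is better spent searching.

No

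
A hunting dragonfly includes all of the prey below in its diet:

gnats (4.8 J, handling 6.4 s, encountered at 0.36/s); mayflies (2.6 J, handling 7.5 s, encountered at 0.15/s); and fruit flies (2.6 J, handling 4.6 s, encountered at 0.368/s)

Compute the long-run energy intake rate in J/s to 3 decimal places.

0.502 J/s

R = Σλ_iE_i / (1 + Σλ_ih_i)
Numerator: 0.36×4.8 + 0.15×2.6 + 0.368×2.6 = 3.075
Denominator: 1 + 0.36×6.4 + 0.15×7.5 + 0.368×4.6 = 6.122
R = 3.075/6.122 = 0.5023 J/s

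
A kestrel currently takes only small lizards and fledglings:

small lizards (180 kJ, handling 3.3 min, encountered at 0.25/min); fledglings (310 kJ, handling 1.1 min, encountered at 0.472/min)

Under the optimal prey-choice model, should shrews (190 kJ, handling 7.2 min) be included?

Current rate: (0.25×180 + 0.472×310)/(1 + 0.25×3.3 + 0.472×1.1) = 81.61 kJ/min.
shrews: E/h = 190/7.2 = 26.39 kJ/min.
26.39 < 81.61, so adding shrews would lower the average — exclude it.

No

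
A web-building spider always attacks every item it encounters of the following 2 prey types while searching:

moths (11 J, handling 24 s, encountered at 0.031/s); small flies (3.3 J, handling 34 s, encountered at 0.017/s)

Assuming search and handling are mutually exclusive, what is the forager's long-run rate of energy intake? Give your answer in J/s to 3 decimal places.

0.171 J/s

R = (0.031×11 + 0.017×3.3) / (1 + 0.031×24 + 0.017×34) = 0.3971/2.322 = 0.171 J/s.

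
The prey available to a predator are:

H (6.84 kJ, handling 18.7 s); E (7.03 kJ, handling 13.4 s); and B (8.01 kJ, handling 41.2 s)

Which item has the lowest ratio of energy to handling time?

B

In descending order of E/h:
E: 7.03/13.4 = 0.525 kJ/s
H: 6.84/18.7 = 0.366 kJ/s
B: 8.01/41.2 = 0.194 kJ/s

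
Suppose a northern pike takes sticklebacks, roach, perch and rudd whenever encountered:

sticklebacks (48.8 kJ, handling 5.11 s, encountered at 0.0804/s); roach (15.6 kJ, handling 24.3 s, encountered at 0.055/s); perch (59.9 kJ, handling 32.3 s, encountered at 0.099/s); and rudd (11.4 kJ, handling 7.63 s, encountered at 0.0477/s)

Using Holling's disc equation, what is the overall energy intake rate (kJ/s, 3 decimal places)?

Energy encountered per unit search time: 0.0804×48.8 + 0.055×15.6 + 0.099×59.9 + 0.0477×11.4 = 11.26 kJ/s.
Handling time per unit search time: 0.0804×5.11 + 0.055×24.3 + 0.099×32.3 + 0.0477×7.63 = 5.309.
Rate = 11.26/(1 + 5.309) = 1.784 kJ/s.

1.784 kJ/s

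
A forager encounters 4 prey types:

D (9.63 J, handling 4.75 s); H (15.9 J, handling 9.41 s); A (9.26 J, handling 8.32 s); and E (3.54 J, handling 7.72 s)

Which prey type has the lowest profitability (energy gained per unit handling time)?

In descending order of E/h:
D: 9.63/4.75 = 2.03 J/s
H: 15.9/9.41 = 1.69 J/s
A: 9.26/8.32 = 1.11 J/s
E: 3.54/7.72 = 0.459 J/s

E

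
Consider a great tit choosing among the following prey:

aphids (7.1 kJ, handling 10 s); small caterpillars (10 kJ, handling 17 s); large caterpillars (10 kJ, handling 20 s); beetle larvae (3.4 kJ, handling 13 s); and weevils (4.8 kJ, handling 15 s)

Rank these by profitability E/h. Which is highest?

aphids

Profitability E/h (kJ/s): aphids = 7.1/10 = 0.71, small caterpillars = 10/17 = 0.588, large caterpillars = 10/20 = 0.5, beetle larvae = 3.4/13 = 0.262, weevils = 4.8/15 = 0.32.
Ranked: aphids > small caterpillars > large caterpillars > weevils > beetle larvae.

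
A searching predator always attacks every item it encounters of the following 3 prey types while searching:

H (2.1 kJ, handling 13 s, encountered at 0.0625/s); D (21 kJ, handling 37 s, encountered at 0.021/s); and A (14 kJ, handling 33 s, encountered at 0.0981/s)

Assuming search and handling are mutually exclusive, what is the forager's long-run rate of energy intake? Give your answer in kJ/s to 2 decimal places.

0.33 kJ/s

R = Σλ_iE_i / (1 + Σλ_ih_i)
Numerator: 0.0625×2.1 + 0.021×21 + 0.0981×14 = 1.946
Denominator: 1 + 0.0625×13 + 0.021×37 + 0.0981×33 = 5.827
R = 1.946/5.827 = 0.3339 kJ/s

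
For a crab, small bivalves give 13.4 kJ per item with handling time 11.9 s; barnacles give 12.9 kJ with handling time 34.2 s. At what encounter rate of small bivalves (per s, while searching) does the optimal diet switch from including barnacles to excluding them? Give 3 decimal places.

Drop barnacles once their profitability E₂/h₂ falls below the rate achievable on small bivalves alone: E₂/h₂ = λE₁/(1 + λh₁).
Solve for λ: λE₁h₂ = E₂(1 + λh₁) → λ(E₁h₂ − E₂h₁) = E₂ → λ = E₂/(E₁h₂ − E₂h₁).
λ = 12.9/(13.4×34.2 − 12.9×11.9) = 12.9/304.8 = 0.04233 per s.

0.042 per s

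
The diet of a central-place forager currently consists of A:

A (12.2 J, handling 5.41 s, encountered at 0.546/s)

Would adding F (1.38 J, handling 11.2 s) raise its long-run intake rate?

On A alone, R = ΣλE/(1+Σλh) = 6.661/3.954 = 1.685 J/s.
F: E/h = 1.38/11.2 = 0.1232 J/s.
0.1232 < 1.685, so adding F would lower the average — exclude it.

No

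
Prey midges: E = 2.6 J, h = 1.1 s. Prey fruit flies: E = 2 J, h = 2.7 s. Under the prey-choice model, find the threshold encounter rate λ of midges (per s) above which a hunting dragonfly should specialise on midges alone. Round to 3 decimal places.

The zero-one rule: include fruit flies iff E₂/h₂ > λE₁/(1+λh₁). Equality gives the switch point.
λE₁h₂ = E₂ + λE₂h₁ ⇒ λ = E₂/(E₁h₂ − E₂h₁) = 2/(7.02 − 2.2) = 0.4149 per s.

0.415 per s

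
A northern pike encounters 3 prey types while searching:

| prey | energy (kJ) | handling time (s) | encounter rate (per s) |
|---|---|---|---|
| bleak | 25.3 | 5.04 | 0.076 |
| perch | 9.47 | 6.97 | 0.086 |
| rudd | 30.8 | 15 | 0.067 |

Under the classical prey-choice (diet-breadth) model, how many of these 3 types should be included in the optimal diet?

2

E/h in descending order: bleak 5.02, rudd 2.05, perch 1.36 kJ/s. The optimal diet is the largest prefix of this list for which every included type satisfies E_i/h_i > R on the types above it.
Rate on top 1: 1.39. rudd: 2.05 > 1.39 → include.
Rate on top 2: 1.669. perch: 1.36 < 1.669 → exclude; stop.
Optimal diet: bleak, rudd — 2 of 3 types.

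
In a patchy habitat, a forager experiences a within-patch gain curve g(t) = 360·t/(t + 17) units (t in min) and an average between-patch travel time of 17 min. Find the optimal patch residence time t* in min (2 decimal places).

Maximise g(t)/(T+t): set derivative to zero → g'(t)(T+t) = g(t).
g'(t) = 360·17/(t + 17)². Setting 360·17/(t+17)² = 360t/[(t+17)(17+t)] gives 17(17+t) = t(t+17), so t² = 17×17 = 289.
t* = √289 = 17 min.

17.00 min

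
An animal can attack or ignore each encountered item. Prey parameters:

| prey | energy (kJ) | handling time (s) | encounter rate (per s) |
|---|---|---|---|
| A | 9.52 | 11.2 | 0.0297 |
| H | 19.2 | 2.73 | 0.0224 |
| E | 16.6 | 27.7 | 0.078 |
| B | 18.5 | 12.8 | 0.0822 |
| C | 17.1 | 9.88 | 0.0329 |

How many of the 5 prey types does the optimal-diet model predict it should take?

3

Profitabilities (E/h, kJ/s): H 7.03, C 1.73, B 1.45, A 0.85, E 0.599. Add prey in this order while the next type's profitability exceeds the intake rate on those already taken.
Rate on top 1: 0.4053. C: 1.73 > 0.4053 → include.
Rate on top 2: 0.7161. B: 1.45 > 0.7161 → include.
Rate on top 3: 1.031. A: 0.85 < 1.031 → exclude; stop.
Optimal diet: H, C, B — 3 of 5 types.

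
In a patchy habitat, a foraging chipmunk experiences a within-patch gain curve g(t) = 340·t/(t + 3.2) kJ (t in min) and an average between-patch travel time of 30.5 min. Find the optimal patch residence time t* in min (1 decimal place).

9.9 min

By the marginal value theorem, leave when the instantaneous gain rate g'(t) equals the habitat-wide average g(t)/(T + t).
g'(t) = 340·3.2/(t + 3.2)². Setting 340·3.2/(t+3.2)² = 340t/[(t+3.2)(30.5+t)] gives 3.2(30.5+t) = t(t+3.2), so t² = 3.2×30.5 = 97.6.
t* = √97.6 = 9.879 min.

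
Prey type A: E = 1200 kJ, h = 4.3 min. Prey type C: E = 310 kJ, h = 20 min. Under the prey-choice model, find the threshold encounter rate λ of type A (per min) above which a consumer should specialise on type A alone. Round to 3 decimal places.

0.014 per min

The zero-one rule: include type C iff E₂/h₂ > λE₁/(1+λh₁). Equality gives the switch point.
λE₁h₂ = E₂ + λE₂h₁ ⇒ λ = E₂/(E₁h₂ − E₂h₁) = 310/(2.4e+04 − 1333) = 0.01368 per min.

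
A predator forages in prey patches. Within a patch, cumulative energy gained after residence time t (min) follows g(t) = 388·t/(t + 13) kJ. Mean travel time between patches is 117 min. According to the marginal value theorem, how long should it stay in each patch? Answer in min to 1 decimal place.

Maximise g(t)/(T+t): set derivative to zero → g'(t)(T+t) = g(t).
g'(t) = 388·13/(t + 13)². Setting 388·13/(t+13)² = 388t/[(t+13)(117+t)] gives 13(117+t) = t(t+13), so t² = 13×117 = 1521.
t* = √1521 = 39 min.

39.0 min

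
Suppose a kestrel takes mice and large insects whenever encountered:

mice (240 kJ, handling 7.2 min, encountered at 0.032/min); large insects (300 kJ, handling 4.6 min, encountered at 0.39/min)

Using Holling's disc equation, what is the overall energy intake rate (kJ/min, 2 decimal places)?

R = (0.032×240 + 0.39×300) / (1 + 0.032×7.2 + 0.39×4.6) = 124.7/3.024 = 41.22 kJ/min.

41.22 kJ/min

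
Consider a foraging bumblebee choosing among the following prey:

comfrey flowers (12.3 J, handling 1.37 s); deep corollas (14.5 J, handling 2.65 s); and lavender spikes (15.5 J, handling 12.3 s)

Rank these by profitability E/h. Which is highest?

comfrey flowers

Profitability E/h (J/s): comfrey flowers = 12.3/1.37 = 8.98, deep corollas = 14.5/2.65 = 5.47, lavender spikes = 15.5/12.3 = 1.26.
Ranked: comfrey flowers > deep corollas > lavender spikes.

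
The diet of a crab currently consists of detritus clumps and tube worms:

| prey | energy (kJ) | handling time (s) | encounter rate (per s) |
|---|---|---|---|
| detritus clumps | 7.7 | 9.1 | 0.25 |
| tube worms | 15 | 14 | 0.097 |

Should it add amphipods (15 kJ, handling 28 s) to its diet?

Intake rate on the current diet: R = (0.25×7.7 + 0.097×15) / (1 + 0.25×9.1 + 0.097×14) = 3.38/4.633 = 0.7295 kJ/s.
amphipods: E/h = 15/28 = 0.5357 kJ/s.
0.5357 < 0.7295, so adding amphipods would lower the average — exclude it.

No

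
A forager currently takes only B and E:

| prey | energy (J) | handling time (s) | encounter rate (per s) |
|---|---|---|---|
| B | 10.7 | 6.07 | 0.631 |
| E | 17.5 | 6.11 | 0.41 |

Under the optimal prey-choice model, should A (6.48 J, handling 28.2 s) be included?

No

Intake rate on the current diet: R = (0.631×10.7 + 0.41×17.5) / (1 + 0.631×6.07 + 0.41×6.11) = 13.93/7.335 = 1.899 J/s.
A: E/h = 6.48/28.2 = 0.2298 J/s.
Since 0.2298 < R, time spent handling A is better spent searching.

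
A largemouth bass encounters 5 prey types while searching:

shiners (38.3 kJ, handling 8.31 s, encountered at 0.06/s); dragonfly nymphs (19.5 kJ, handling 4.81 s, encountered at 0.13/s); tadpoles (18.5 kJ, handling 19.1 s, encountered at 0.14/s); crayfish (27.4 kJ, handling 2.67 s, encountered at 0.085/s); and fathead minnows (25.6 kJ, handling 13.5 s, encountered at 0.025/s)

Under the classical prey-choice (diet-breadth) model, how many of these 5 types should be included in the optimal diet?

Rank by E/h (kJ/s): crayfish 10.3, shiners 4.61, dragonfly nymphs 4.05, fathead minnows 1.9, tadpoles 0.969. Include each in turn until the next type's E/h falls below the running intake rate.
Rate on top 1: 1.898. shiners: 4.61 > 1.898 → include.
Rate on top 2: 2.681. dragonfly nymphs: 4.05 > 2.681 → include.
Rate on top 3: 3.047. fathead minnows: 1.9 < 3.047 → exclude; stop.
Optimal diet: crayfish, shiners, dragonfly nymphs — 3 of 5 types.

3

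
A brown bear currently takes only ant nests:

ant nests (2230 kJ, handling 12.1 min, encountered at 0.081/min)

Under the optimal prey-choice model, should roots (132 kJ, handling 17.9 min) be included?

No

On ant nests alone, R = ΣλE/(1+Σλh) = 180.6/1.98 = 91.22 kJ/min.
Profitability of roots: 132/17.9 = 7.374 kJ/min.
7.374 < 91.22, so adding roots would lower the average — exclude it.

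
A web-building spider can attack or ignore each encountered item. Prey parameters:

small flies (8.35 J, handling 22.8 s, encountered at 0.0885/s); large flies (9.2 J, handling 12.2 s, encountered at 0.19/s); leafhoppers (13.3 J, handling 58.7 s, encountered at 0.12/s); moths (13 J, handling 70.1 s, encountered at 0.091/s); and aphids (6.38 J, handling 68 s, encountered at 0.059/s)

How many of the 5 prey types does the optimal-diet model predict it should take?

Profitabilities (E/h, J/s): large flies 0.754, small flies 0.366, leafhoppers 0.227, moths 0.185, aphids 0.0938. Add prey in this order while the next type's profitability exceeds the intake rate on those already taken.
Rate on top 1: 0.5268. small flies: 0.366 < 0.5268 → exclude; stop.
Optimal diet: large flies — 1 of 5 types.

1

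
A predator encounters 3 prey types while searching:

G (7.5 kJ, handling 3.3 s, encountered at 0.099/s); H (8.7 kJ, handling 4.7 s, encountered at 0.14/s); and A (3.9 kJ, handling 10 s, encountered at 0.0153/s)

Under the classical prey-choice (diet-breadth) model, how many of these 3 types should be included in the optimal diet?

2

Profitabilities (E/h, kJ/s): G 2.27, H 1.85, A 0.39. Add prey in this order while the next type's profitability exceeds the intake rate on those already taken.
Rate on top 1: 0.5597. H: 1.85 > 0.5597 → include.
Rate on top 2: 0.9878. A: 0.39 < 0.9878 → exclude; stop.
Optimal diet: G, H — 2 of 3 types.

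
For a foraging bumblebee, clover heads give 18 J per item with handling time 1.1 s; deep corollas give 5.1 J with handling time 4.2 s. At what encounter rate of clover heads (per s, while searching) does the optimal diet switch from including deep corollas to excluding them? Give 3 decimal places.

0.073 per s

At the threshold, the rate on clover heads alone equals the profitability of deep corollas: λ·18/(1 + λ·1.1) = 5.1/4.2 = 1.214.
Rearranging, λ(18 − 1.214×1.1) = 1.214, so λ = 1.214/16.66 = 0.07287 per s.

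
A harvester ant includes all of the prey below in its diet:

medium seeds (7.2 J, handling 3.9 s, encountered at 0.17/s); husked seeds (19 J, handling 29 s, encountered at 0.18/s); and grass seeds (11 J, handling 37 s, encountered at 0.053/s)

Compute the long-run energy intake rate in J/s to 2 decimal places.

0.59 J/s

R = Σλ_iE_i / (1 + Σλ_ih_i)
Numerator: 0.17×7.2 + 0.18×19 + 0.053×11 = 5.227
Denominator: 1 + 0.17×3.9 + 0.18×29 + 0.053×37 = 8.844
R = 5.227/8.844 = 0.591 J/s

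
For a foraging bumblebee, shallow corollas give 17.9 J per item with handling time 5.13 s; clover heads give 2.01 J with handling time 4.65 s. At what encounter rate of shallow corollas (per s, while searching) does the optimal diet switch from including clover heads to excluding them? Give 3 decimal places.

0.028 per s

At the threshold, the rate on shallow corollas alone equals the profitability of clover heads: λ·17.9/(1 + λ·5.13) = 2.01/4.65 = 0.4323.
Rearranging, λ(17.9 − 0.4323×5.13) = 0.4323, so λ = 0.4323/15.68 = 0.02756 per s.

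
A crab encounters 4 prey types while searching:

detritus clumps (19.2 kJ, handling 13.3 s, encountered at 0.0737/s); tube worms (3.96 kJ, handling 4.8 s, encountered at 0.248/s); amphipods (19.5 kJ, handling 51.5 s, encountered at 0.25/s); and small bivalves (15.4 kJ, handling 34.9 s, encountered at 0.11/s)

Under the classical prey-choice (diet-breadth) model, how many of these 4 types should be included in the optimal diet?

2

E/h in descending order: detritus clumps 1.44, tube worms 0.825, small bivalves 0.441, amphipods 0.379 kJ/s. The optimal diet is the largest prefix of this list for which every included type satisfies E_i/h_i > R on the types above it.
Rate on top 1: 0.7146. tube worms: 0.825 > 0.7146 → include.
Rate on top 2: 0.756. small bivalves: 0.441 < 0.756 → exclude; stop.
Optimal diet: detritus clumps, tube worms — 2 of 4 types.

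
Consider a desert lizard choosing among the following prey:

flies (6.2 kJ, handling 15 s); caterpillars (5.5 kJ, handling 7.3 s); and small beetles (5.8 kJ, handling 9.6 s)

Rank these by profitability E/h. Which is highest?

caterpillars

Profitability E/h (kJ/s): flies = 6.2/15 = 0.413, caterpillars = 5.5/7.3 = 0.753, small beetles = 5.8/9.6 = 0.604.
Ranked: caterpillars > small beetles > flies.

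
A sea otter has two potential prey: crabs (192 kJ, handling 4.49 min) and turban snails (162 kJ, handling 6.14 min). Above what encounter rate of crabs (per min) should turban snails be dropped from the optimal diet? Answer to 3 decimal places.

Drop turban snails once their profitability E₂/h₂ falls below the rate achievable on crabs alone: E₂/h₂ = λE₁/(1 + λh₁).
Solve for λ: λE₁h₂ = E₂(1 + λh₁) → λ(E₁h₂ − E₂h₁) = E₂ → λ = E₂/(E₁h₂ − E₂h₁).
λ = 162/(192×6.14 − 162×4.49) = 162/451.5 = 0.3588 per min.

0.359 per min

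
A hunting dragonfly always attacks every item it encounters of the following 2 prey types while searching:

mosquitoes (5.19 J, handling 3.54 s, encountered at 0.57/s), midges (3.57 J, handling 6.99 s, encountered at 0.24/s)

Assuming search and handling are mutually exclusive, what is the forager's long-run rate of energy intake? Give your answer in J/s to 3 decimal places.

R = Σλ_iE_i / (1 + Σλ_ih_i)
Numerator: 0.57×5.19 + 0.24×3.57 = 3.815
Denominator: 1 + 0.57×3.54 + 0.24×6.99 = 4.695
R = 3.815/4.695 = 0.8125 J/s

0.813 J/s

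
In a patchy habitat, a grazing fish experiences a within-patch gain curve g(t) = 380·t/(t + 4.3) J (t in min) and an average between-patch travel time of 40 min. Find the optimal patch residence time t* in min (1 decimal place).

13.1 min

Optimal t* satisfies g'(t*) = g(t*)/(T + t*).
g'(t) = 380·4.3/(t + 4.3)². Setting 380·4.3/(t+4.3)² = 380t/[(t+4.3)(40+t)] gives 4.3(40+t) = t(t+4.3), so t² = 4.3×40 = 172.
t* = √172 = 13.11 min.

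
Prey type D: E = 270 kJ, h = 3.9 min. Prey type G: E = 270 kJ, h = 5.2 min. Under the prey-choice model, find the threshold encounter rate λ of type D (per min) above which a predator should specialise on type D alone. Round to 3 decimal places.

0.769 per min

The zero-one rule: include type G iff E₂/h₂ > λE₁/(1+λh₁). Equality gives the switch point.
λE₁h₂ = E₂ + λE₂h₁ ⇒ λ = E₂/(E₁h₂ − E₂h₁) = 270/(1404 − 1053) = 0.7692 per min.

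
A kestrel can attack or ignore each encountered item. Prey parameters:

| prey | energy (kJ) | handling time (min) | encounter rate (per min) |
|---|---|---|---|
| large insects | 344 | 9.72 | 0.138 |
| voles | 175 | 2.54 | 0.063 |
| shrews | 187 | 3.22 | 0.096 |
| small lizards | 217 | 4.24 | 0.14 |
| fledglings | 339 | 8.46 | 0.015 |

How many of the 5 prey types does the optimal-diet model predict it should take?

Profitabilities (E/h, kJ/min): voles 68.9, shrews 58.1, small lizards 51.2, fledglings 40.1, large insects 35.4. Add prey in this order while the next type's profitability exceeds the intake rate on those already taken.
Rate on top 1: 9.504. shrews: 58.1 > 9.504 → include.
Rate on top 2: 19.72. small lizards: 51.2 > 19.72 → include.
Rate on top 3: 28.78. fledglings: 40.1 > 28.78 → include.
Rate on top 4: 29.43. large insects: 35.4 > 29.43 → include.
Optimal diet: voles, shrews, small lizards, fledglings, large insects — 5 of 5 types.

5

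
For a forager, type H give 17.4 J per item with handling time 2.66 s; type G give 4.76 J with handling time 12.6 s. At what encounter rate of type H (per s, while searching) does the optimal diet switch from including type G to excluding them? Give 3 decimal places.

The zero-one rule: include type G iff E₂/h₂ > λE₁/(1+λh₁). Equality gives the switch point.
λE₁h₂ = E₂ + λE₂h₁ ⇒ λ = E₂/(E₁h₂ − E₂h₁) = 4.76/(219.2 − 12.66) = 0.02304 per s.

0.023 per s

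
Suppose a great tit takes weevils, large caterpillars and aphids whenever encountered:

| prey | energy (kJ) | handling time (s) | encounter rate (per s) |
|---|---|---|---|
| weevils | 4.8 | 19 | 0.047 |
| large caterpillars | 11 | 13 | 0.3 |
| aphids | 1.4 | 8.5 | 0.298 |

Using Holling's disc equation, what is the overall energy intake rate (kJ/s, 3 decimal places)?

Energy encountered per unit search time: 0.047×4.8 + 0.3×11 + 0.298×1.4 = 3.943 kJ/s.
Handling time per unit search time: 0.047×19 + 0.3×13 + 0.298×8.5 = 7.326.
Rate = 3.943/(1 + 7.326) = 0.4736 kJ/s.

0.474 kJ/s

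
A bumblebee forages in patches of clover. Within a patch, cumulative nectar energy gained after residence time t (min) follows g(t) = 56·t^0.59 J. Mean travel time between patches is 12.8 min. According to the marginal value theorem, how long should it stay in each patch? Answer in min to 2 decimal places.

By the marginal value theorem, leave when the instantaneous gain rate g'(t) equals the habitat-wide average g(t)/(T + t).
g'(t) = 0.59·56·t^-0.41. Setting 0.59·56·t^-0.41 = 56·t^0.59/(12.8+t) gives 0.59(12.8+t) = t, so 0.41·t = 0.59×12.8.
t* = 0.59×12.8/0.41 = 18.42 min.

18.42 min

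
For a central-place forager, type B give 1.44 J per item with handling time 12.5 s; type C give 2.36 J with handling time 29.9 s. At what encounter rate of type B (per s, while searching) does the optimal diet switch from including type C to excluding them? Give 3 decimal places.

At the threshold, the rate on type B alone equals the profitability of type C: λ·1.44/(1 + λ·12.5) = 2.36/29.9 = 0.07893.
Rearranging, λ(1.44 − 0.07893×12.5) = 0.07893, so λ = 0.07893/0.4534 = 0.1741 per s.

0.174 per s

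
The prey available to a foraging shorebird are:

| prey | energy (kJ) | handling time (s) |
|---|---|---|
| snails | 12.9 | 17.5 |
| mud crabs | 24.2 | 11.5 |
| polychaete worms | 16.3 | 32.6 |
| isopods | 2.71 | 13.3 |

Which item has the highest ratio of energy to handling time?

Profitability E/h (kJ/s): snails = 12.9/17.5 = 0.737, mud crabs = 24.2/11.5 = 2.1, polychaete worms = 16.3/32.6 = 0.5, isopods = 2.71/13.3 = 0.204.
Ranked: mud crabs > snails > polychaete worms > isopods.

mud crabs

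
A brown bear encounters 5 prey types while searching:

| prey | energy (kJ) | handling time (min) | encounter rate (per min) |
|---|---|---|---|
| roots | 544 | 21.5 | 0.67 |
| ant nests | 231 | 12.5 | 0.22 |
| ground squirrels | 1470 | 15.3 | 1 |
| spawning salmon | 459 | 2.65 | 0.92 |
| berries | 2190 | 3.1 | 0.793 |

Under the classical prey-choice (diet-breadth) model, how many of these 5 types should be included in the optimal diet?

Profitabilities (E/h, kJ/min): berries 706, spawning salmon 173, ground squirrels 96.1, roots 25.3, ant nests 18.5. Add prey in this order while the next type's profitability exceeds the intake rate on those already taken.
Rate on top 1: 502.2. spawning salmon: 173 < 502.2 → exclude; stop.
Optimal diet: berries — 1 of 5 types.

1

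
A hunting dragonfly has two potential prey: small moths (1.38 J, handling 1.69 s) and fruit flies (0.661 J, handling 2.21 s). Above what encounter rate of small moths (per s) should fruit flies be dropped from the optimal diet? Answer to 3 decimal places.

0.342 per s

Drop fruit flies once their profitability E₂/h₂ falls below the rate achievable on small moths alone: E₂/h₂ = λE₁/(1 + λh₁).
Solve for λ: λE₁h₂ = E₂(1 + λh₁) → λ(E₁h₂ − E₂h₁) = E₂ → λ = E₂/(E₁h₂ − E₂h₁).
λ = 0.661/(1.38×2.21 − 0.661×1.69) = 0.661/1.933 = 0.342 per s.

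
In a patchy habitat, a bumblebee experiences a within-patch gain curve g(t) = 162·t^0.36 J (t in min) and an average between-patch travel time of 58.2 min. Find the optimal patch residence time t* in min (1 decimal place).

Maximise g(t)/(T+t): set derivative to zero → g'(t)(T+t) = g(t).
g'(t) = 0.36·162·t^-0.64. Setting 0.36·162·t^-0.64 = 162·t^0.36/(58.2+t) gives 0.36(58.2+t) = t, so 0.64·t = 0.36×58.2.
t* = 0.36×58.2/0.64 = 32.74 min.

32.7 min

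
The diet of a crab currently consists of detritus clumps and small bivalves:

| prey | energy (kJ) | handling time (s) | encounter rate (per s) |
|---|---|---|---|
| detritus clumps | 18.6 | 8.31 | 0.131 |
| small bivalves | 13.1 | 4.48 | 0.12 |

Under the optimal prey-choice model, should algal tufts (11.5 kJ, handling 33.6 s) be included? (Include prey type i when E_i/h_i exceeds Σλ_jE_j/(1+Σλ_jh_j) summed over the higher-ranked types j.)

Intake rate on the current diet: R = (0.131×18.6 + 0.12×13.1) / (1 + 0.131×8.31 + 0.12×4.48) = 4.009/2.626 = 1.526 kJ/s.
algal tufts: E/h = 11.5/33.6 = 0.3423 kJ/s.
0.3423 < 1.526, so adding algal tufts would lower the average — exclude it.

No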